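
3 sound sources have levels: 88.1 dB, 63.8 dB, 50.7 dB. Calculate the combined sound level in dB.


Formula: L_total = 10 * log10( sum(10^(Li/10)) )
  Source 1: 10^(88.1/10) = 645654229.0347
  Source 2: 10^(63.8/10) = 2398832.919
  Source 3: 10^(50.7/10) = 117489.7555
Sum of linear values = 648170551.7092
L_total = 10 * log10(648170551.7092) = 88.12

88.12 dB


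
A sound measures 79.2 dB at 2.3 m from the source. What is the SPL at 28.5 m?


Given values:
  SPL1 = 79.2 dB, r1 = 2.3 m, r2 = 28.5 m
Formula: SPL2 = SPL1 - 20 * log10(r2 / r1)
Compute ratio: r2 / r1 = 28.5 / 2.3 = 12.3913
Compute log10: log10(12.3913) = 1.093117
Compute drop: 20 * 1.093117 = 21.8623
SPL2 = 79.2 - 21.8623 = 57.34

57.34 dB


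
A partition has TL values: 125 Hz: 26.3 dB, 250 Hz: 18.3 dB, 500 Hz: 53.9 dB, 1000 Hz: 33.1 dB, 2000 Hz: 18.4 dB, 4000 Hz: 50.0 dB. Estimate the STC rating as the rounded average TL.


Given TL values at each frequency:
  125 Hz: 26.3 dB
  250 Hz: 18.3 dB
  500 Hz: 53.9 dB
  1000 Hz: 33.1 dB
  2000 Hz: 18.4 dB
  4000 Hz: 50.0 dB
Formula: STC ~ round(average of TL values)
Sum = 26.3 + 18.3 + 53.9 + 33.1 + 18.4 + 50.0 = 200.0
Average = 200.0 / 6 = 33.33
Rounded: 33

33


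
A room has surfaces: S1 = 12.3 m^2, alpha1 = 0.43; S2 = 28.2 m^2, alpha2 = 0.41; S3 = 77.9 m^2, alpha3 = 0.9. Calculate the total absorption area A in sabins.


Given surfaces:
  Surface 1: 12.3 * 0.43 = 5.289
  Surface 2: 28.2 * 0.41 = 11.562
  Surface 3: 77.9 * 0.9 = 70.11
Formula: A = sum(Si * alpha_i)
A = 5.289 + 11.562 + 70.11
A = 86.96

86.96 sabins


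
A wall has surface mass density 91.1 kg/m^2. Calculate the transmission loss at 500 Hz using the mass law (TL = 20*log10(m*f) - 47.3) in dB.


Given values:
  m = 91.1 kg/m^2, f = 500 Hz
Formula: TL = 20 * log10(m * f) - 47.3
Compute m * f = 91.1 * 500 = 45550.0
Compute log10(45550.0) = 4.658488
Compute 20 * 4.658488 = 93.1698
TL = 93.1698 - 47.3 = 45.87

45.87 dB


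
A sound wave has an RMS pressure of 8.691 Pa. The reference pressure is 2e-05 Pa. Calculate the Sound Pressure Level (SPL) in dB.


Given values:
  p = 8.691 Pa
  p_ref = 2e-05 Pa
Formula: SPL = 20 * log10(p / p_ref)
Compute ratio: p / p_ref = 8.691 / 2e-05 = 434550
Compute log10: log10(434550) = 5.63804
Multiply: SPL = 20 * 5.63804 = 112.76

112.76 dB


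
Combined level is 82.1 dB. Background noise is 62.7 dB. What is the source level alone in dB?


Given values:
  L_total = 82.1 dB, L_bg = 62.7 dB
Formula: L_source = 10 * log10(10^(L_total/10) - 10^(L_bg/10))
Convert to linear:
  10^(82.1/10) = 162181009.7359
  10^(62.7/10) = 1862087.1367
Difference: 162181009.7359 - 1862087.1367 = 160318922.5992
L_source = 10 * log10(160318922.5992) = 82.05

82.05 dB


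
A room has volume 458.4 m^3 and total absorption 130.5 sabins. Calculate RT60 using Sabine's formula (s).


Given values:
  V = 458.4 m^3
  A = 130.5 sabins
Formula: RT60 = 0.161 * V / A
Numerator: 0.161 * 458.4 = 73.8024
RT60 = 73.8024 / 130.5 = 0.566

0.566 s


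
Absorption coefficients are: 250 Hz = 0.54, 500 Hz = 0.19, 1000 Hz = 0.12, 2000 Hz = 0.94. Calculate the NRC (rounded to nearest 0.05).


Given values:
  a_250 = 0.54, a_500 = 0.19
  a_1000 = 0.12, a_2000 = 0.94
Formula: NRC = (a250 + a500 + a1000 + a2000) / 4
Sum = 0.54 + 0.19 + 0.12 + 0.94 = 1.79
NRC = 1.79 / 4 = 0.4475
Rounded to nearest 0.05: 0.45

0.45


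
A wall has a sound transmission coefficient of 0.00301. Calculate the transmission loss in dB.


Given values:
  tau = 0.00301
Formula: TL = 10 * log10(1 / tau)
Compute 1 / tau = 1 / 0.00301 = 332.2259
Compute log10(332.2259) = 2.521433
TL = 10 * 2.521433 = 25.21

25.21 dB


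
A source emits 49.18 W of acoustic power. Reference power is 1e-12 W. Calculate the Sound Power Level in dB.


Given values:
  W = 49.18 W
  W_ref = 1e-12 W
Formula: SWL = 10 * log10(W / W_ref)
Compute ratio: W / W_ref = 49180000000000
Compute log10: log10(49180000000000) = 13.691789
Multiply: SWL = 10 * 13.691789 = 136.92

136.92 dB


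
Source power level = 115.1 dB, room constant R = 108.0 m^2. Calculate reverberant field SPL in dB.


Given values:
  Lw = 115.1 dB, R = 108.0 m^2
Formula: SPL = Lw + 10 * log10(4 / R)
Compute 4 / R = 4 / 108.0 = 0.037037
Compute 10 * log10(0.037037) = -14.3136
SPL = 115.1 + (-14.3136) = 100.79

100.79 dB


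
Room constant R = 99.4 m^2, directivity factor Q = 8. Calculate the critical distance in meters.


Given values:
  R = 99.4 m^2, Q = 8
Formula: d_c = 0.141 * sqrt(Q * R)
Compute Q * R = 8 * 99.4 = 795.2
Compute sqrt(795.2) = 28.1993
d_c = 0.141 * 28.1993 = 3.976

3.976 m


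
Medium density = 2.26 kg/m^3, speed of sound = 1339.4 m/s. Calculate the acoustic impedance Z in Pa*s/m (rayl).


Given values:
  rho = 2.26 kg/m^3
  c = 1339.4 m/s
Formula: Z = rho * c
Z = 2.26 * 1339.4
Z = 3027.04

3027.04 rayl


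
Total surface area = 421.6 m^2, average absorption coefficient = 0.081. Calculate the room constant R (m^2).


Given values:
  S = 421.6 m^2, alpha = 0.081
Formula: R = S * alpha / (1 - alpha)
Numerator: 421.6 * 0.081 = 34.1496
Denominator: 1 - 0.081 = 0.919
R = 34.1496 / 0.919 = 37.16

37.16 m^2


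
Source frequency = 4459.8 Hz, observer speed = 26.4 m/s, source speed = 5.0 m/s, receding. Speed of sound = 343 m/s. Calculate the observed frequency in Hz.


Given values:
  f_s = 4459.8 Hz, v_o = 26.4 m/s, v_s = 5.0 m/s
  Direction: receding
Formula: f_o = f_s * (c - v_o) / (c + v_s)
Numerator: c - v_o = 343 - 26.4 = 316.6
Denominator: c + v_s = 343 + 5.0 = 348.0
f_o = 4459.8 * 316.6 / 348.0 = 4057.39

4057.39 Hz


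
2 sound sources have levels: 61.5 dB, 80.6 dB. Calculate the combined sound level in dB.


Formula: L_total = 10 * log10( sum(10^(Li/10)) )
  Source 1: 10^(61.5/10) = 1412537.5446
  Source 2: 10^(80.6/10) = 114815362.1497
Sum of linear values = 116227899.6943
L_total = 10 * log10(116227899.6943) = 80.65

80.65 dB


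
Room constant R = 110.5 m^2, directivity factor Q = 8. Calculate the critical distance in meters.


Given values:
  R = 110.5 m^2, Q = 8
Formula: d_c = 0.141 * sqrt(Q * R)
Compute Q * R = 8 * 110.5 = 884.0
Compute sqrt(884.0) = 29.7321
d_c = 0.141 * 29.7321 = 4.192

4.192 m


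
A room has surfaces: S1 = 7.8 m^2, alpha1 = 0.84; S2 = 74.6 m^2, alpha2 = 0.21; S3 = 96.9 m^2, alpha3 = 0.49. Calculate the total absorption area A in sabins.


Given surfaces:
  Surface 1: 7.8 * 0.84 = 6.552
  Surface 2: 74.6 * 0.21 = 15.666
  Surface 3: 96.9 * 0.49 = 47.481
Formula: A = sum(Si * alpha_i)
A = 6.552 + 15.666 + 47.481
A = 69.7

69.7 sabins


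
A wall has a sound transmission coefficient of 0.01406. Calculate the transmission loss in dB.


Given values:
  tau = 0.01406
Formula: TL = 10 * log10(1 / tau)
Compute 1 / tau = 1 / 0.01406 = 71.1238
Compute log10(71.1238) = 1.852015
TL = 10 * 1.852015 = 18.52

18.52 dB


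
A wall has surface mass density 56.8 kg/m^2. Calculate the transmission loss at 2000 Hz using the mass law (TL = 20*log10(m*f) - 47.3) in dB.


Given values:
  m = 56.8 kg/m^2, f = 2000 Hz
Formula: TL = 20 * log10(m * f) - 47.3
Compute m * f = 56.8 * 2000 = 113600.0
Compute log10(113600.0) = 5.055378
Compute 20 * 5.055378 = 101.1076
TL = 101.1076 - 47.3 = 53.81

53.81 dB


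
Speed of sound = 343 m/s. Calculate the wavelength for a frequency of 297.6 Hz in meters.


Given values:
  c = 343 m/s, f = 297.6 Hz
Formula: lambda = c / f
lambda = 343 / 297.6
lambda = 1.1526

1.1526 m


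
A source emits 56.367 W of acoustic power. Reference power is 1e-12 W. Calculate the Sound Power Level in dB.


Given values:
  W = 56.367 W
  W_ref = 1e-12 W
Formula: SWL = 10 * log10(W / W_ref)
Compute ratio: W / W_ref = 56367000000000
Compute log10: log10(56367000000000) = 13.751025
Multiply: SWL = 10 * 13.751025 = 137.51

137.51 dB


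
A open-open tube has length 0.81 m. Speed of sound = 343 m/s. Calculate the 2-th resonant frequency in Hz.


Given values:
  Tube type: open-open, L = 0.81 m, c = 343 m/s, n = 2
Formula: f_n = n * c / (2 * L)
Compute 2 * L = 2 * 0.81 = 1.62
f = 2 * 343 / 1.62
f = 423.46

423.46 Hz


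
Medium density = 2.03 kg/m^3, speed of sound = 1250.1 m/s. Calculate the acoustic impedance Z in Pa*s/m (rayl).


Given values:
  rho = 2.03 kg/m^3
  c = 1250.1 m/s
Formula: Z = rho * c
Z = 2.03 * 1250.1
Z = 2537.7

2537.7 rayl


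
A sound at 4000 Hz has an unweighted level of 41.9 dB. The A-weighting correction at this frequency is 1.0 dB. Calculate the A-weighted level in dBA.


Given values:
  SPL = 41.9 dB
  A-weighting at 4000 Hz = 1.0 dB
Formula: L_A = SPL + A_weight
L_A = 41.9 + (1.0)
L_A = 42.9

42.9 dBA


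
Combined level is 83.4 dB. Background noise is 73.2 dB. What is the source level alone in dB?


Given values:
  L_total = 83.4 dB, L_bg = 73.2 dB
Formula: L_source = 10 * log10(10^(L_total/10) - 10^(L_bg/10))
Convert to linear:
  10^(83.4/10) = 218776162.395
  10^(73.2/10) = 20892961.3085
Difference: 218776162.395 - 20892961.3085 = 197883201.0865
L_source = 10 * log10(197883201.0865) = 82.96

82.96 dB


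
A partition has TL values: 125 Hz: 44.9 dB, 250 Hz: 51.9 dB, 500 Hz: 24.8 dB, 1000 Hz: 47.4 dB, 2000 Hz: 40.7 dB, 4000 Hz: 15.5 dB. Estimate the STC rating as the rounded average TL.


Given TL values at each frequency:
  125 Hz: 44.9 dB
  250 Hz: 51.9 dB
  500 Hz: 24.8 dB
  1000 Hz: 47.4 dB
  2000 Hz: 40.7 dB
  4000 Hz: 15.5 dB
Formula: STC ~ round(average of TL values)
Sum = 44.9 + 51.9 + 24.8 + 47.4 + 40.7 + 15.5 = 225.2
Average = 225.2 / 6 = 37.53
Rounded: 38

38


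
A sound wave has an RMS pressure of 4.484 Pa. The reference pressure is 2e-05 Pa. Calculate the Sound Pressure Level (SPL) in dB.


Given values:
  p = 4.484 Pa
  p_ref = 2e-05 Pa
Formula: SPL = 20 * log10(p / p_ref)
Compute ratio: p / p_ref = 4.484 / 2e-05 = 224200
Compute log10: log10(224200) = 5.350636
Multiply: SPL = 20 * 5.350636 = 107.01

107.01 dB


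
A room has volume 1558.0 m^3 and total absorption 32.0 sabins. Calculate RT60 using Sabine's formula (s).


Given values:
  V = 1558.0 m^3
  A = 32.0 sabins
Formula: RT60 = 0.161 * V / A
Numerator: 0.161 * 1558.0 = 250.838
RT60 = 250.838 / 32.0 = 7.839

7.839 s


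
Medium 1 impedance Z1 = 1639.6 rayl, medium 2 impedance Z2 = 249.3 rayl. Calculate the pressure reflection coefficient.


Given values:
  Z1 = 1639.6 rayl, Z2 = 249.3 rayl
Formula: R = (Z2 - Z1) / (Z2 + Z1)
Numerator: Z2 - Z1 = 249.3 - 1639.6 = -1390.3
Denominator: Z2 + Z1 = 249.3 + 1639.6 = 1888.9
R = -1390.3 / 1888.9 = -0.736

-0.736


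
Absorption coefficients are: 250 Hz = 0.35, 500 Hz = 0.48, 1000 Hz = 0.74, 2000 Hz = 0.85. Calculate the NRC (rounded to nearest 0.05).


Given values:
  a_250 = 0.35, a_500 = 0.48
  a_1000 = 0.74, a_2000 = 0.85
Formula: NRC = (a250 + a500 + a1000 + a2000) / 4
Sum = 0.35 + 0.48 + 0.74 + 0.85 = 2.42
NRC = 2.42 / 4 = 0.605
Rounded to nearest 0.05: 0.6

0.6


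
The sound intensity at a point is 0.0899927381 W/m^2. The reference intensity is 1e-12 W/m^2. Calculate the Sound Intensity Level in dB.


Given values:
  I = 0.0899927381 W/m^2
  I_ref = 1e-12 W/m^2
Formula: SIL = 10 * log10(I / I_ref)
Compute ratio: I / I_ref = 89992738100
Compute log10: log10(89992738100) = 10.954207
Multiply: SIL = 10 * 10.954207 = 109.54

109.54 dB


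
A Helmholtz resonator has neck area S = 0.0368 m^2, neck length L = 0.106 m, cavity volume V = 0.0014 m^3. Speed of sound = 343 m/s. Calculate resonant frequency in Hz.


Given values:
  S = 0.0368 m^2, L = 0.106 m, V = 0.0014 m^3, c = 343 m/s
Formula: f = (c / (2*pi)) * sqrt(S / (V * L))
Compute V * L = 0.0014 * 0.106 = 0.0001484
Compute S / (V * L) = 0.0368 / 0.0001484 = 247.9784
Compute sqrt(247.9784) = 15.74733
Compute c / (2*pi) = 343 / 6.283185 = 54.590148
f = 54.590148 * 15.74733 = 859.65

859.65 Hz


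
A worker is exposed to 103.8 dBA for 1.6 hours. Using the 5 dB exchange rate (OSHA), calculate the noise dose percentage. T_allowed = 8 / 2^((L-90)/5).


Given values:
  L = 103.8 dBA, T = 1.6 hours
Formula: T_allowed = 8 / 2^((L - 90) / 5)
Compute exponent: (103.8 - 90) / 5 = 2.76
Compute 2^(2.76) = 6.773962
T_allowed = 8 / 6.773962 = 1.180993 hours
Dose = (T / T_allowed) * 100
Dose = (1.6 / 1.180993) * 100 = 135.48

135.48 %


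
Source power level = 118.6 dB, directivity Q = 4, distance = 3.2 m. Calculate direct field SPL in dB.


Given values:
  Lw = 118.6 dB, Q = 4, r = 3.2 m
Formula: SPL = Lw + 10 * log10(Q / (4 * pi * r^2))
Compute 4 * pi * r^2 = 4 * pi * 3.2^2 = 128.6796
Compute Q / denom = 4 / 128.6796 = 0.03108496
Compute 10 * log10(0.03108496) = -15.0745
SPL = 118.6 + (-15.0745) = 103.53

103.53 dB


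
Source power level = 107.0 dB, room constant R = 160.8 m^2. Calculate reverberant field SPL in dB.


Given values:
  Lw = 107.0 dB, R = 160.8 m^2
Formula: SPL = Lw + 10 * log10(4 / R)
Compute 4 / R = 4 / 160.8 = 0.024876
Compute 10 * log10(0.024876) = -16.0422
SPL = 107.0 + (-16.0422) = 90.96

90.96 dB


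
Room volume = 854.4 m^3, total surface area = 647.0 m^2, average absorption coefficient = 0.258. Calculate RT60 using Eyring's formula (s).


Given values:
  V = 854.4 m^3, S = 647.0 m^2, alpha = 0.258
Formula: RT60 = 0.161 * V / (-S * ln(1 - alpha))
Compute ln(1 - 0.258) = ln(0.742) = -0.298406
Denominator: -647.0 * -0.298406 = 193.0687
Numerator: 0.161 * 854.4 = 137.5584
RT60 = 137.5584 / 193.0687 = 0.712

0.712 s


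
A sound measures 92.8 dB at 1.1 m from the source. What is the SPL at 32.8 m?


Given values:
  SPL1 = 92.8 dB, r1 = 1.1 m, r2 = 32.8 m
Formula: SPL2 = SPL1 - 20 * log10(r2 / r1)
Compute ratio: r2 / r1 = 32.8 / 1.1 = 29.8182
Compute log10: log10(29.8182) = 1.474481
Compute drop: 20 * 1.474481 = 29.4896
SPL2 = 92.8 - 29.4896 = 63.31

63.31 dB


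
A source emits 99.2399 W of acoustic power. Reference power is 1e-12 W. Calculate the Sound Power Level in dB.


Given values:
  W = 99.2399 W
  W_ref = 1e-12 W
Formula: SWL = 10 * log10(W / W_ref)
Compute ratio: W / W_ref = 99239900000000
Compute log10: log10(99239900000000) = 13.996686
Multiply: SWL = 10 * 13.996686 = 139.97

139.97 dB


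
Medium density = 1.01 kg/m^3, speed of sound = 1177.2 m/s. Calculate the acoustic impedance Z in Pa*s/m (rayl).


Given values:
  rho = 1.01 kg/m^3
  c = 1177.2 m/s
Formula: Z = rho * c
Z = 1.01 * 1177.2
Z = 1188.97

1188.97 rayl


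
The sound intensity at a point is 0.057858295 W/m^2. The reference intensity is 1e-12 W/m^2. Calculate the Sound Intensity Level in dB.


Given values:
  I = 0.057858295 W/m^2
  I_ref = 1e-12 W/m^2
Formula: SIL = 10 * log10(I / I_ref)
Compute ratio: I / I_ref = 57858295000
Compute log10: log10(57858295000) = 10.762366
Multiply: SIL = 10 * 10.762366 = 107.62

107.62 dB


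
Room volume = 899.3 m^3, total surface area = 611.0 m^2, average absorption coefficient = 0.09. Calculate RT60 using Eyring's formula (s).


Given values:
  V = 899.3 m^3, S = 611.0 m^2, alpha = 0.09
Formula: RT60 = 0.161 * V / (-S * ln(1 - alpha))
Compute ln(1 - 0.09) = ln(0.91) = -0.094311
Denominator: -611.0 * -0.094311 = 57.624
Numerator: 0.161 * 899.3 = 144.7873
RT60 = 144.7873 / 57.624 = 2.513

2.513 s


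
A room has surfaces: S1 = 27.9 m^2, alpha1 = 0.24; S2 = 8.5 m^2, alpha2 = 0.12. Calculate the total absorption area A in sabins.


Given surfaces:
  Surface 1: 27.9 * 0.24 = 6.696
  Surface 2: 8.5 * 0.12 = 1.02
Formula: A = sum(Si * alpha_i)
A = 6.696 + 1.02
A = 7.72

7.72 sabins


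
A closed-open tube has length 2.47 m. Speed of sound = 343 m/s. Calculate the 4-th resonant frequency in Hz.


Given values:
  Tube type: closed-open, L = 2.47 m, c = 343 m/s, n = 4
Formula: f_n = (2n - 1) * c / (4 * L)
Compute 2n - 1 = 2*4 - 1 = 7
Compute 4 * L = 4 * 2.47 = 9.88
f = 7 * 343 / 9.88
f = 243.02

243.02 Hz


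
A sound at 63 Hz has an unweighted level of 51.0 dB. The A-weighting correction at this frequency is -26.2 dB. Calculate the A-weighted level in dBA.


Given values:
  SPL = 51.0 dB
  A-weighting at 63 Hz = -26.2 dB
Formula: L_A = SPL + A_weight
L_A = 51.0 + (-26.2)
L_A = 24.8

24.8 dBA


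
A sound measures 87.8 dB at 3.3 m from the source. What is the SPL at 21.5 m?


Given values:
  SPL1 = 87.8 dB, r1 = 3.3 m, r2 = 21.5 m
Formula: SPL2 = SPL1 - 20 * log10(r2 / r1)
Compute ratio: r2 / r1 = 21.5 / 3.3 = 6.5152
Compute log10: log10(6.5152) = 0.813928
Compute drop: 20 * 0.813928 = 16.2786
SPL2 = 87.8 - 16.2786 = 71.52

71.52 dB


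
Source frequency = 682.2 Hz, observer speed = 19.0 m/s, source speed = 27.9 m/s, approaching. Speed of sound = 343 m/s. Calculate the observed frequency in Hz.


Given values:
  f_s = 682.2 Hz, v_o = 19.0 m/s, v_s = 27.9 m/s
  Direction: approaching
Formula: f_o = f_s * (c + v_o) / (c - v_s)
Numerator: c + v_o = 343 + 19.0 = 362.0
Denominator: c - v_s = 343 - 27.9 = 315.1
f_o = 682.2 * 362.0 / 315.1 = 783.74

783.74 Hz


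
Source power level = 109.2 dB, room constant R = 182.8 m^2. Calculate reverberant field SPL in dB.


Given values:
  Lw = 109.2 dB, R = 182.8 m^2
Formula: SPL = Lw + 10 * log10(4 / R)
Compute 4 / R = 4 / 182.8 = 0.021882
Compute 10 * log10(0.021882) = -16.5991
SPL = 109.2 + (-16.5991) = 92.6

92.6 dB


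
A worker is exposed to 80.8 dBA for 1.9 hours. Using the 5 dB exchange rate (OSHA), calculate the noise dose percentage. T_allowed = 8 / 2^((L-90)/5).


Given values:
  L = 80.8 dBA, T = 1.9 hours
Formula: T_allowed = 8 / 2^((L - 90) / 5)
Compute exponent: (80.8 - 90) / 5 = -1.84
Compute 2^(-1.84) = 0.279322
T_allowed = 8 / 0.279322 = 28.64078 hours
Dose = (T / T_allowed) * 100
Dose = (1.9 / 28.64078) * 100 = 6.63

6.63 %


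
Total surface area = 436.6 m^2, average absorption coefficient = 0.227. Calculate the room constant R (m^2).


Given values:
  S = 436.6 m^2, alpha = 0.227
Formula: R = S * alpha / (1 - alpha)
Numerator: 436.6 * 0.227 = 99.1082
Denominator: 1 - 0.227 = 0.773
R = 99.1082 / 0.773 = 128.21

128.21 m^2


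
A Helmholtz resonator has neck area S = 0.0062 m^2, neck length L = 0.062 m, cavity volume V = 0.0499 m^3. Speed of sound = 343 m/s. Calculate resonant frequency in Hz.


Given values:
  S = 0.0062 m^2, L = 0.062 m, V = 0.0499 m^3, c = 343 m/s
Formula: f = (c / (2*pi)) * sqrt(S / (V * L))
Compute V * L = 0.0499 * 0.062 = 0.0030938
Compute S / (V * L) = 0.0062 / 0.0030938 = 2.004
Compute sqrt(2.004) = 1.415627
Compute c / (2*pi) = 343 / 6.283185 = 54.590148
f = 54.590148 * 1.415627 = 77.28

77.28 Hz


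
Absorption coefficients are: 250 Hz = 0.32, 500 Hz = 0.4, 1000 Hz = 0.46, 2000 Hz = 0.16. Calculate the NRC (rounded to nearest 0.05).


Given values:
  a_250 = 0.32, a_500 = 0.4
  a_1000 = 0.46, a_2000 = 0.16
Formula: NRC = (a250 + a500 + a1000 + a2000) / 4
Sum = 0.32 + 0.4 + 0.46 + 0.16 = 1.34
NRC = 1.34 / 4 = 0.335
Rounded to nearest 0.05: 0.35

0.35


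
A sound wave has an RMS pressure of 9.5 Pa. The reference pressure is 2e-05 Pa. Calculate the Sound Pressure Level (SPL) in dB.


Given values:
  p = 9.5 Pa
  p_ref = 2e-05 Pa
Formula: SPL = 20 * log10(p / p_ref)
Compute ratio: p / p_ref = 9.5 / 2e-05 = 475000
Compute log10: log10(475000) = 5.676694
Multiply: SPL = 20 * 5.676694 = 113.53

113.53 dB


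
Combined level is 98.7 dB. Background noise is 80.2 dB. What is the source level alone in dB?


Given values:
  L_total = 98.7 dB, L_bg = 80.2 dB
Formula: L_source = 10 * log10(10^(L_total/10) - 10^(L_bg/10))
Convert to linear:
  10^(98.7/10) = 7413102413.0092
  10^(80.2/10) = 104712854.8051
Difference: 7413102413.0092 - 104712854.8051 = 7308389558.2041
L_source = 10 * log10(7308389558.2041) = 98.64

98.64 dB


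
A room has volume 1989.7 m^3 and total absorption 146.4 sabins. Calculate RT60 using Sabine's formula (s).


Given values:
  V = 1989.7 m^3
  A = 146.4 sabins
Formula: RT60 = 0.161 * V / A
Numerator: 0.161 * 1989.7 = 320.3417
RT60 = 320.3417 / 146.4 = 2.188

2.188 s


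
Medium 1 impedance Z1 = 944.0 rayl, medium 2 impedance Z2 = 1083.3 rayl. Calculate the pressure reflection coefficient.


Given values:
  Z1 = 944.0 rayl, Z2 = 1083.3 rayl
Formula: R = (Z2 - Z1) / (Z2 + Z1)
Numerator: Z2 - Z1 = 1083.3 - 944.0 = 139.3
Denominator: Z2 + Z1 = 1083.3 + 944.0 = 2027.3
R = 139.3 / 2027.3 = 0.0687

0.0687


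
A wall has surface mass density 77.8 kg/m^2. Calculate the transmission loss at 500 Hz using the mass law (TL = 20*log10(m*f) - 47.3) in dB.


Given values:
  m = 77.8 kg/m^2, f = 500 Hz
Formula: TL = 20 * log10(m * f) - 47.3
Compute m * f = 77.8 * 500 = 38900.0
Compute log10(38900.0) = 4.58995
Compute 20 * 4.58995 = 91.799
TL = 91.799 - 47.3 = 44.5

44.5 dB


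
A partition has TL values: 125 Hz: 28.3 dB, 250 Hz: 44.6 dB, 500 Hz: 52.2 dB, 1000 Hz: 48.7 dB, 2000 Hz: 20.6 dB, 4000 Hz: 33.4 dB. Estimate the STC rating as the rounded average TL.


Given TL values at each frequency:
  125 Hz: 28.3 dB
  250 Hz: 44.6 dB
  500 Hz: 52.2 dB
  1000 Hz: 48.7 dB
  2000 Hz: 20.6 dB
  4000 Hz: 33.4 dB
Formula: STC ~ round(average of TL values)
Sum = 28.3 + 44.6 + 52.2 + 48.7 + 20.6 + 33.4 = 227.8
Average = 227.8 / 6 = 37.97
Rounded: 38

38


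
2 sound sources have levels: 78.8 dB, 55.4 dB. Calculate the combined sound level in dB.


Formula: L_total = 10 * log10( sum(10^(Li/10)) )
  Source 1: 10^(78.8/10) = 75857757.5029
  Source 2: 10^(55.4/10) = 346736.8505
Sum of linear values = 76204494.3534
L_total = 10 * log10(76204494.3534) = 78.82

78.82 dB


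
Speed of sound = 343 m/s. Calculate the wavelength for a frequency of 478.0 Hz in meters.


Given values:
  c = 343 m/s, f = 478.0 Hz
Formula: lambda = c / f
lambda = 343 / 478.0
lambda = 0.7176

0.7176 m


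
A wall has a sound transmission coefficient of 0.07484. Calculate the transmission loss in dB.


Given values:
  tau = 0.07484
Formula: TL = 10 * log10(1 / tau)
Compute 1 / tau = 1 / 0.07484 = 13.3618
Compute log10(13.3618) = 1.125865
TL = 10 * 1.125865 = 11.26

11.26 dB


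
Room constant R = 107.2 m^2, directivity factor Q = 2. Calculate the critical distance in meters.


Given values:
  R = 107.2 m^2, Q = 2
Formula: d_c = 0.141 * sqrt(Q * R)
Compute Q * R = 2 * 107.2 = 214.4
Compute sqrt(214.4) = 14.6424
d_c = 0.141 * 14.6424 = 2.065

2.065 m


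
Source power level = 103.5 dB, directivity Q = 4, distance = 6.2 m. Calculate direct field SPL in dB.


Given values:
  Lw = 103.5 dB, Q = 4, r = 6.2 m
Formula: SPL = Lw + 10 * log10(Q / (4 * pi * r^2))
Compute 4 * pi * r^2 = 4 * pi * 6.2^2 = 483.0513
Compute Q / denom = 4 / 483.0513 = 0.00828069
Compute 10 * log10(0.00828069) = -20.8193
SPL = 103.5 + (-20.8193) = 82.68

82.68 dB


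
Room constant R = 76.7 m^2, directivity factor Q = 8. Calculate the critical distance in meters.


Given values:
  R = 76.7 m^2, Q = 8
Formula: d_c = 0.141 * sqrt(Q * R)
Compute Q * R = 8 * 76.7 = 613.6
Compute sqrt(613.6) = 24.771
d_c = 0.141 * 24.771 = 3.493

3.493 m


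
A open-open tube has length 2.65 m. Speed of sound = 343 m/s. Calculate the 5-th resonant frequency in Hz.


Given values:
  Tube type: open-open, L = 2.65 m, c = 343 m/s, n = 5
Formula: f_n = n * c / (2 * L)
Compute 2 * L = 2 * 2.65 = 5.3
f = 5 * 343 / 5.3
f = 323.58

323.58 Hz


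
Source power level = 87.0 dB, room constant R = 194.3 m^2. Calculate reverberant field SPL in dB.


Given values:
  Lw = 87.0 dB, R = 194.3 m^2
Formula: SPL = Lw + 10 * log10(4 / R)
Compute 4 / R = 4 / 194.3 = 0.020587
Compute 10 * log10(0.020587) = -16.8641
SPL = 87.0 + (-16.8641) = 70.14

70.14 dB


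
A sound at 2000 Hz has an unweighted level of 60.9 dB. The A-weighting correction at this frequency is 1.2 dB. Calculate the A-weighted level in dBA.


Given values:
  SPL = 60.9 dB
  A-weighting at 2000 Hz = 1.2 dB
Formula: L_A = SPL + A_weight
L_A = 60.9 + (1.2)
L_A = 62.1

62.1 dBA


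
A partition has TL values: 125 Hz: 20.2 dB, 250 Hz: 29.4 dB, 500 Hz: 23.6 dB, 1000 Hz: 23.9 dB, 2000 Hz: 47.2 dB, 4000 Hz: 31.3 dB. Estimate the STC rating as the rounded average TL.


Given TL values at each frequency:
  125 Hz: 20.2 dB
  250 Hz: 29.4 dB
  500 Hz: 23.6 dB
  1000 Hz: 23.9 dB
  2000 Hz: 47.2 dB
  4000 Hz: 31.3 dB
Formula: STC ~ round(average of TL values)
Sum = 20.2 + 29.4 + 23.6 + 23.9 + 47.2 + 31.3 = 175.6
Average = 175.6 / 6 = 29.27
Rounded: 29

29


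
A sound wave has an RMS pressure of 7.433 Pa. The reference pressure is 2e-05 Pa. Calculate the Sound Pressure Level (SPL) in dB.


Given values:
  p = 7.433 Pa
  p_ref = 2e-05 Pa
Formula: SPL = 20 * log10(p / p_ref)
Compute ratio: p / p_ref = 7.433 / 2e-05 = 371650
Compute log10: log10(371650) = 5.570134
Multiply: SPL = 20 * 5.570134 = 111.4

111.4 dB


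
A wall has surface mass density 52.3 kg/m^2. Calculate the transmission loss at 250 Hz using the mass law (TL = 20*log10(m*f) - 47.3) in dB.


Given values:
  m = 52.3 kg/m^2, f = 250 Hz
Formula: TL = 20 * log10(m * f) - 47.3
Compute m * f = 52.3 * 250 = 13075.0
Compute log10(13075.0) = 4.116442
Compute 20 * 4.116442 = 82.3288
TL = 82.3288 - 47.3 = 35.03

35.03 dB


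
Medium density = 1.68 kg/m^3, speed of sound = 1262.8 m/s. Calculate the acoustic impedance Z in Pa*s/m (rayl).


Given values:
  rho = 1.68 kg/m^3
  c = 1262.8 m/s
Formula: Z = rho * c
Z = 1.68 * 1262.8
Z = 2121.5

2121.5 rayl


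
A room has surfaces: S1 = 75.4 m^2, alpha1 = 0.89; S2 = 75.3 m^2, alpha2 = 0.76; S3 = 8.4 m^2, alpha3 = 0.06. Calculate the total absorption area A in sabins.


Given surfaces:
  Surface 1: 75.4 * 0.89 = 67.106
  Surface 2: 75.3 * 0.76 = 57.228
  Surface 3: 8.4 * 0.06 = 0.504
Formula: A = sum(Si * alpha_i)
A = 67.106 + 57.228 + 0.504
A = 124.84

124.84 sabins


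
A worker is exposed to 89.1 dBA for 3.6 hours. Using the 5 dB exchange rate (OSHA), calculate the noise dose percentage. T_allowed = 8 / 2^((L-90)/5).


Given values:
  L = 89.1 dBA, T = 3.6 hours
Formula: T_allowed = 8 / 2^((L - 90) / 5)
Compute exponent: (89.1 - 90) / 5 = -0.18
Compute 2^(-0.18) = 0.882703
T_allowed = 8 / 0.882703 = 9.063071 hours
Dose = (T / T_allowed) * 100
Dose = (3.6 / 9.063071) * 100 = 39.72

39.72 %


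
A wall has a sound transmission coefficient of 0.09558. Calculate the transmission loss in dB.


Given values:
  tau = 0.09558
Formula: TL = 10 * log10(1 / tau)
Compute 1 / tau = 1 / 0.09558 = 10.4624
Compute log10(10.4624) = 1.019631
TL = 10 * 1.019631 = 10.2

10.2 dB


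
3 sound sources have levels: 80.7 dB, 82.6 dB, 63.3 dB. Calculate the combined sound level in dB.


Formula: L_total = 10 * log10( sum(10^(Li/10)) )
  Source 1: 10^(80.7/10) = 117489755.494
  Source 2: 10^(82.6/10) = 181970085.861
  Source 3: 10^(63.3/10) = 2137962.0895
Sum of linear values = 301597803.4445
L_total = 10 * log10(301597803.4445) = 84.79

84.79 dB


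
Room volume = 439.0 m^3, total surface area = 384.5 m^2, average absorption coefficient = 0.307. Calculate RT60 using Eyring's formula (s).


Given values:
  V = 439.0 m^3, S = 384.5 m^2, alpha = 0.307
Formula: RT60 = 0.161 * V / (-S * ln(1 - alpha))
Compute ln(1 - 0.307) = ln(0.693) = -0.366725
Denominator: -384.5 * -0.366725 = 141.0058
Numerator: 0.161 * 439.0 = 70.679
RT60 = 70.679 / 141.0058 = 0.501

0.501 s


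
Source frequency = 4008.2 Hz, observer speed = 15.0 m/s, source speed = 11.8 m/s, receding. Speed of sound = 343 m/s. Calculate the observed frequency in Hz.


Given values:
  f_s = 4008.2 Hz, v_o = 15.0 m/s, v_s = 11.8 m/s
  Direction: receding
Formula: f_o = f_s * (c - v_o) / (c + v_s)
Numerator: c - v_o = 343 - 15.0 = 328.0
Denominator: c + v_s = 343 + 11.8 = 354.8
f_o = 4008.2 * 328.0 / 354.8 = 3705.44

3705.44 Hz


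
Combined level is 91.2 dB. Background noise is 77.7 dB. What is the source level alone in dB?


Given values:
  L_total = 91.2 dB, L_bg = 77.7 dB
Formula: L_source = 10 * log10(10^(L_total/10) - 10^(L_bg/10))
Convert to linear:
  10^(91.2/10) = 1318256738.5564
  10^(77.7/10) = 58884365.5356
Difference: 1318256738.5564 - 58884365.5356 = 1259372373.0208
L_source = 10 * log10(1259372373.0208) = 91.0

91.0 dB


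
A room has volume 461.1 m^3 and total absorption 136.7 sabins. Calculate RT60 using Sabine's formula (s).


Given values:
  V = 461.1 m^3
  A = 136.7 sabins
Formula: RT60 = 0.161 * V / A
Numerator: 0.161 * 461.1 = 74.2371
RT60 = 74.2371 / 136.7 = 0.543

0.543 s


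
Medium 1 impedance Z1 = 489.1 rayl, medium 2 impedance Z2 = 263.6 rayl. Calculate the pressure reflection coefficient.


Given values:
  Z1 = 489.1 rayl, Z2 = 263.6 rayl
Formula: R = (Z2 - Z1) / (Z2 + Z1)
Numerator: Z2 - Z1 = 263.6 - 489.1 = -225.5
Denominator: Z2 + Z1 = 263.6 + 489.1 = 752.7
R = -225.5 / 752.7 = -0.2996

-0.2996


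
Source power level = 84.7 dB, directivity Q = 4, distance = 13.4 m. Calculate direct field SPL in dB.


Given values:
  Lw = 84.7 dB, Q = 4, r = 13.4 m
Formula: SPL = Lw + 10 * log10(Q / (4 * pi * r^2))
Compute 4 * pi * r^2 = 4 * pi * 13.4^2 = 2256.4175
Compute Q / denom = 4 / 2256.4175 = 0.00177272
Compute 10 * log10(0.00177272) = -27.5136
SPL = 84.7 + (-27.5136) = 57.19

57.19 dB


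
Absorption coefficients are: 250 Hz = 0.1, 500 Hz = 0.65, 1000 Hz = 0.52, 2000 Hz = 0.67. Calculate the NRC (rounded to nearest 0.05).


Given values:
  a_250 = 0.1, a_500 = 0.65
  a_1000 = 0.52, a_2000 = 0.67
Formula: NRC = (a250 + a500 + a1000 + a2000) / 4
Sum = 0.1 + 0.65 + 0.52 + 0.67 = 1.94
NRC = 1.94 / 4 = 0.485
Rounded to nearest 0.05: 0.5

0.5


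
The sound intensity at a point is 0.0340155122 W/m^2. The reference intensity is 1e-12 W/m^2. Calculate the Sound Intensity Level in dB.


Given values:
  I = 0.0340155122 W/m^2
  I_ref = 1e-12 W/m^2
Formula: SIL = 10 * log10(I / I_ref)
Compute ratio: I / I_ref = 34015512200
Compute log10: log10(34015512200) = 10.531677
Multiply: SIL = 10 * 10.531677 = 105.32

105.32 dB


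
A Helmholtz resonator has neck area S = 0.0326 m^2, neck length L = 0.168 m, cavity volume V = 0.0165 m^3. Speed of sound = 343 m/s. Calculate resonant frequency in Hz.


Given values:
  S = 0.0326 m^2, L = 0.168 m, V = 0.0165 m^3, c = 343 m/s
Formula: f = (c / (2*pi)) * sqrt(S / (V * L))
Compute V * L = 0.0165 * 0.168 = 0.002772
Compute S / (V * L) = 0.0326 / 0.002772 = 11.7605
Compute sqrt(11.7605) = 3.429359
Compute c / (2*pi) = 343 / 6.283185 = 54.590148
f = 54.590148 * 3.429359 = 187.21

187.21 Hz


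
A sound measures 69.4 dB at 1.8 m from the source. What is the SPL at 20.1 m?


Given values:
  SPL1 = 69.4 dB, r1 = 1.8 m, r2 = 20.1 m
Formula: SPL2 = SPL1 - 20 * log10(r2 / r1)
Compute ratio: r2 / r1 = 20.1 / 1.8 = 11.1667
Compute log10: log10(11.1667) = 1.047925
Compute drop: 20 * 1.047925 = 20.9585
SPL2 = 69.4 - 20.9585 = 48.44

48.44 dB


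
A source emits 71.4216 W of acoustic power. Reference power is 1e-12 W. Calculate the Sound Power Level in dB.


Given values:
  W = 71.4216 W
  W_ref = 1e-12 W
Formula: SWL = 10 * log10(W / W_ref)
Compute ratio: W / W_ref = 71421600000000
Compute log10: log10(71421600000000) = 13.85383
Multiply: SWL = 10 * 13.85383 = 138.54

138.54 dB


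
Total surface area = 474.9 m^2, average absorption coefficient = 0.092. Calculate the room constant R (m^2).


Given values:
  S = 474.9 m^2, alpha = 0.092
Formula: R = S * alpha / (1 - alpha)
Numerator: 474.9 * 0.092 = 43.6908
Denominator: 1 - 0.092 = 0.908
R = 43.6908 / 0.908 = 48.12

48.12 m^2


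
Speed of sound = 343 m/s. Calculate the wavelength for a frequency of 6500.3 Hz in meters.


Given values:
  c = 343 m/s, f = 6500.3 Hz
Formula: lambda = c / f
lambda = 343 / 6500.3
lambda = 0.0528

0.0528 m


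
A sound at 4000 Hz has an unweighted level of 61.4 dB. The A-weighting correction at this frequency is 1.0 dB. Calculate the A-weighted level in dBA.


Given values:
  SPL = 61.4 dB
  A-weighting at 4000 Hz = 1.0 dB
Formula: L_A = SPL + A_weight
L_A = 61.4 + (1.0)
L_A = 62.4

62.4 dBA


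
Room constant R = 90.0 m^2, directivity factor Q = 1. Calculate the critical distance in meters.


Given values:
  R = 90.0 m^2, Q = 1
Formula: d_c = 0.141 * sqrt(Q * R)
Compute Q * R = 1 * 90.0 = 90.0
Compute sqrt(90.0) = 9.4868
d_c = 0.141 * 9.4868 = 1.338

1.338 m


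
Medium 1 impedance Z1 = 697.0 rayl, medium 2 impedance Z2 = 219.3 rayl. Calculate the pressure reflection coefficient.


Given values:
  Z1 = 697.0 rayl, Z2 = 219.3 rayl
Formula: R = (Z2 - Z1) / (Z2 + Z1)
Numerator: Z2 - Z1 = 219.3 - 697.0 = -477.7
Denominator: Z2 + Z1 = 219.3 + 697.0 = 916.3
R = -477.7 / 916.3 = -0.5213

-0.5213


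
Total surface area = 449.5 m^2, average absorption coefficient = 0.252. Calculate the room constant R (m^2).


Given values:
  S = 449.5 m^2, alpha = 0.252
Formula: R = S * alpha / (1 - alpha)
Numerator: 449.5 * 0.252 = 113.274
Denominator: 1 - 0.252 = 0.748
R = 113.274 / 0.748 = 151.44

151.44 m^2


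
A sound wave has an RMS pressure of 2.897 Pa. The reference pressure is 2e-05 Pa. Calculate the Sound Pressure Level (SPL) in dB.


Given values:
  p = 2.897 Pa
  p_ref = 2e-05 Pa
Formula: SPL = 20 * log10(p / p_ref)
Compute ratio: p / p_ref = 2.897 / 2e-05 = 144850
Compute log10: log10(144850) = 5.160918
Multiply: SPL = 20 * 5.160918 = 103.22

103.22 dB


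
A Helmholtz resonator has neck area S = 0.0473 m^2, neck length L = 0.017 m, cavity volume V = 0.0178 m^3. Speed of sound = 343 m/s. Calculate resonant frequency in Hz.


Given values:
  S = 0.0473 m^2, L = 0.017 m, V = 0.0178 m^3, c = 343 m/s
Formula: f = (c / (2*pi)) * sqrt(S / (V * L))
Compute V * L = 0.0178 * 0.017 = 0.0003026
Compute S / (V * L) = 0.0473 / 0.0003026 = 156.312
Compute sqrt(156.312) = 12.50248
Compute c / (2*pi) = 343 / 6.283185 = 54.590148
f = 54.590148 * 12.50248 = 682.51

682.51 Hz


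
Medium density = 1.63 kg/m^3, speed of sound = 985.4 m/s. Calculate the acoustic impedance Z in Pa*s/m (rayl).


Given values:
  rho = 1.63 kg/m^3
  c = 985.4 m/s
Formula: Z = rho * c
Z = 1.63 * 985.4
Z = 1606.2

1606.2 rayl


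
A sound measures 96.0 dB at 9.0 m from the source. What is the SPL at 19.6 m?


Given values:
  SPL1 = 96.0 dB, r1 = 9.0 m, r2 = 19.6 m
Formula: SPL2 = SPL1 - 20 * log10(r2 / r1)
Compute ratio: r2 / r1 = 19.6 / 9.0 = 2.1778
Compute log10: log10(2.1778) = 0.338018
Compute drop: 20 * 0.338018 = 6.7604
SPL2 = 96.0 - 6.7604 = 89.24

89.24 dB


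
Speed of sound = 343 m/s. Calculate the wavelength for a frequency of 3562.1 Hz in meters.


Given values:
  c = 343 m/s, f = 3562.1 Hz
Formula: lambda = c / f
lambda = 343 / 3562.1
lambda = 0.0963

0.0963 m


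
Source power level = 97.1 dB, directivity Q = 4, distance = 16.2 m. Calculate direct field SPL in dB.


Given values:
  Lw = 97.1 dB, Q = 4, r = 16.2 m
Formula: SPL = Lw + 10 * log10(Q / (4 * pi * r^2))
Compute 4 * pi * r^2 = 4 * pi * 16.2^2 = 3297.9183
Compute Q / denom = 4 / 3297.9183 = 0.00121289
Compute 10 * log10(0.00121289) = -29.1618
SPL = 97.1 + (-29.1618) = 67.94

67.94 dB


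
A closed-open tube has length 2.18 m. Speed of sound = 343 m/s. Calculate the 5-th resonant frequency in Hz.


Given values:
  Tube type: closed-open, L = 2.18 m, c = 343 m/s, n = 5
Formula: f_n = (2n - 1) * c / (4 * L)
Compute 2n - 1 = 2*5 - 1 = 9
Compute 4 * L = 4 * 2.18 = 8.72
f = 9 * 343 / 8.72
f = 354.01

354.01 Hz


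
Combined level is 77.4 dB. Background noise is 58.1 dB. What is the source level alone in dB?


Given values:
  L_total = 77.4 dB, L_bg = 58.1 dB
Formula: L_source = 10 * log10(10^(L_total/10) - 10^(L_bg/10))
Convert to linear:
  10^(77.4/10) = 54954087.3858
  10^(58.1/10) = 645654.229
Difference: 54954087.3858 - 645654.229 = 54308433.1568
L_source = 10 * log10(54308433.1568) = 77.35

77.35 dB


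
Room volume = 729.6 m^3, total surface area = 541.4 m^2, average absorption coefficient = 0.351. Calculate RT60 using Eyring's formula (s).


Given values:
  V = 729.6 m^3, S = 541.4 m^2, alpha = 0.351
Formula: RT60 = 0.161 * V / (-S * ln(1 - alpha))
Compute ln(1 - 0.351) = ln(0.649) = -0.432323
Denominator: -541.4 * -0.432323 = 234.0597
Numerator: 0.161 * 729.6 = 117.4656
RT60 = 117.4656 / 234.0597 = 0.502

0.502 s


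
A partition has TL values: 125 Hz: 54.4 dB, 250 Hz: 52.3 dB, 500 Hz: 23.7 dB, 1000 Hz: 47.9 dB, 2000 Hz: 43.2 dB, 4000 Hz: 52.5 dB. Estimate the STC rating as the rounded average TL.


Given TL values at each frequency:
  125 Hz: 54.4 dB
  250 Hz: 52.3 dB
  500 Hz: 23.7 dB
  1000 Hz: 47.9 dB
  2000 Hz: 43.2 dB
  4000 Hz: 52.5 dB
Formula: STC ~ round(average of TL values)
Sum = 54.4 + 52.3 + 23.7 + 47.9 + 43.2 + 52.5 = 274.0
Average = 274.0 / 6 = 45.67
Rounded: 46

46


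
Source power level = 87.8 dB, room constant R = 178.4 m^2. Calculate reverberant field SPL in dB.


Given values:
  Lw = 87.8 dB, R = 178.4 m^2
Formula: SPL = Lw + 10 * log10(4 / R)
Compute 4 / R = 4 / 178.4 = 0.022422
Compute 10 * log10(0.022422) = -16.4933
SPL = 87.8 + (-16.4933) = 71.31

71.31 dB


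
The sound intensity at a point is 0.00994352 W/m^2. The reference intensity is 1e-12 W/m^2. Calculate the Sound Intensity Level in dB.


Given values:
  I = 0.00994352 W/m^2
  I_ref = 1e-12 W/m^2
Formula: SIL = 10 * log10(I / I_ref)
Compute ratio: I / I_ref = 9943520000
Compute log10: log10(9943520000) = 9.99754
Multiply: SIL = 10 * 9.99754 = 99.98

99.98 dB


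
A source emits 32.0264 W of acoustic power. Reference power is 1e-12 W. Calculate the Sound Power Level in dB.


Given values:
  W = 32.0264 W
  W_ref = 1e-12 W
Formula: SWL = 10 * log10(W / W_ref)
Compute ratio: W / W_ref = 32026400000000
Compute log10: log10(32026400000000) = 13.505508
Multiply: SWL = 10 * 13.505508 = 135.06

135.06 dB


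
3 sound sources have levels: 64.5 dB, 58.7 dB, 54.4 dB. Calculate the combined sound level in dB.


Formula: L_total = 10 * log10( sum(10^(Li/10)) )
  Source 1: 10^(64.5/10) = 2818382.9313
  Source 2: 10^(58.7/10) = 741310.2413
  Source 3: 10^(54.4/10) = 275422.8703
Sum of linear values = 3835116.0429
L_total = 10 * log10(3835116.0429) = 65.84

65.84 dB


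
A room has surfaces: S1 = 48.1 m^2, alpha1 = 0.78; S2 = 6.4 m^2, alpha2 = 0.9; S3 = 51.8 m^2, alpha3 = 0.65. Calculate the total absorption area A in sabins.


Given surfaces:
  Surface 1: 48.1 * 0.78 = 37.518
  Surface 2: 6.4 * 0.9 = 5.76
  Surface 3: 51.8 * 0.65 = 33.67
Formula: A = sum(Si * alpha_i)
A = 37.518 + 5.76 + 33.67
A = 76.95

76.95 sabins


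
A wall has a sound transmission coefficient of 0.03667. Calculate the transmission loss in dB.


Given values:
  tau = 0.03667
Formula: TL = 10 * log10(1 / tau)
Compute 1 / tau = 1 / 0.03667 = 27.2702
Compute log10(27.2702) = 1.435688
TL = 10 * 1.435688 = 14.36

14.36 dB


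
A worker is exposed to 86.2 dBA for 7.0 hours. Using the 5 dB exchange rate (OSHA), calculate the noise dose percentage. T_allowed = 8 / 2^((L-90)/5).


Given values:
  L = 86.2 dBA, T = 7.0 hours
Formula: T_allowed = 8 / 2^((L - 90) / 5)
Compute exponent: (86.2 - 90) / 5 = -0.76
Compute 2^(-0.76) = 0.590496
T_allowed = 8 / 0.590496 = 13.547933 hours
Dose = (T / T_allowed) * 100
Dose = (7.0 / 13.547933) * 100 = 51.67

51.67 %


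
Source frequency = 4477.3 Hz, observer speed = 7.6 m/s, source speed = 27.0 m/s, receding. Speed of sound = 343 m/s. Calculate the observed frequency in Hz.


Given values:
  f_s = 4477.3 Hz, v_o = 7.6 m/s, v_s = 27.0 m/s
  Direction: receding
Formula: f_o = f_s * (c - v_o) / (c + v_s)
Numerator: c - v_o = 343 - 7.6 = 335.4
Denominator: c + v_s = 343 + 27.0 = 370.0
f_o = 4477.3 * 335.4 / 370.0 = 4058.61

4058.61 Hz


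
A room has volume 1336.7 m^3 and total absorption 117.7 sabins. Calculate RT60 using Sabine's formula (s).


Given values:
  V = 1336.7 m^3
  A = 117.7 sabins
Formula: RT60 = 0.161 * V / A
Numerator: 0.161 * 1336.7 = 215.2087
RT60 = 215.2087 / 117.7 = 1.828

1.828 s


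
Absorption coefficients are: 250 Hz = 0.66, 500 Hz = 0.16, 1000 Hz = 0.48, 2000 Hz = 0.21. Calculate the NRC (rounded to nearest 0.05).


Given values:
  a_250 = 0.66, a_500 = 0.16
  a_1000 = 0.48, a_2000 = 0.21
Formula: NRC = (a250 + a500 + a1000 + a2000) / 4
Sum = 0.66 + 0.16 + 0.48 + 0.21 = 1.51
NRC = 1.51 / 4 = 0.3775
Rounded to nearest 0.05: 0.4

0.4


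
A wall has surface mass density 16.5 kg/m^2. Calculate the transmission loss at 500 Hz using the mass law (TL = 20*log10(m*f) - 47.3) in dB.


Given values:
  m = 16.5 kg/m^2, f = 500 Hz
Formula: TL = 20 * log10(m * f) - 47.3
Compute m * f = 16.5 * 500 = 8250.0
Compute log10(8250.0) = 3.916454
Compute 20 * 3.916454 = 78.3291
TL = 78.3291 - 47.3 = 31.03

31.03 dB
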